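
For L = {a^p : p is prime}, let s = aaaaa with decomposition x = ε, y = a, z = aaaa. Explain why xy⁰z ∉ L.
xy⁰z = aaaa ∉ L

Pumping with i = 0 replaces y = a by y⁰ = ε:
- Original: s = xyz = aaaaa; aaaaa has length 5, which is prime, so it is in L
- Pumped: xy⁰z = ε · ε · aaaa = aaaa
- aaaa has length 4 = 2 × 2, which is not prime, so it is not in L

The pumping lemma would require xy⁰z ∈ L, so this decomposition yields a contradiction.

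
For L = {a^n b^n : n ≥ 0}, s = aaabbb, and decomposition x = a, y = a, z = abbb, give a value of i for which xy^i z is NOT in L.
i = 0

xy⁰z = a · ε · abbb = aabbb; aabbb has 2 a's and 3 b's; 2 ≠ 3, so it is not in L.
(Other choices also work, e.g. i = 2, 3; only i = 1 is guaranteed to stay in L since xy¹z = s.)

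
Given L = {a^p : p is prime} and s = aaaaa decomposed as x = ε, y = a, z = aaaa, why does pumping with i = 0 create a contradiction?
xy⁰z = aaaa ∉ L

Pumping with i = 0 replaces y = a by y⁰ = ε:
- Original: s = xyz = aaaaa; aaaaa has length 5, which is prime, so it is in L
- Pumped: xy⁰z = ε · ε · aaaa = aaaa
- aaaa has length 4 = 2 × 2, which is not prime, so it is not in L

The pumping lemma would require xy⁰z ∈ L, so this decomposition yields a contradiction.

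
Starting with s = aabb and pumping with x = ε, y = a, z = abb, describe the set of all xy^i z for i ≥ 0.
{xy^i z : i ≥ 0} = {a^(i+1) b^2 : i ≥ 0} = {abb, aabb, aaabb, ...}

With x = ε, y = a, z = abb: Starting with aabb and pumping the first 'a' (z = abb keeps the second 'a'), we get strings with i+1 a's followed by 2 b's for i = 0, 1, 2, ...; note bb is not produced because z always contributes one a.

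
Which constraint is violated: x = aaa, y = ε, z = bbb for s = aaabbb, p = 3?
Violated: |y| > 0

The decomposition x = aaa, y = ε, z = bbb for s = aaabbb with p = 3
violates the constraint: |y| > 0

|y| = 0, but the pumping lemma requires |y| > 0 (y must be non-empty).

Pumping lemma constraints:
1. xyz = s (decomposition is valid)
2. |xy| ≤ p
3. |y| > 0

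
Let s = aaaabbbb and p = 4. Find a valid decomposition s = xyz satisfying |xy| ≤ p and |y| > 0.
x = 'a', y = 'aa', z = 'abbbb'

For s = aaaabbbb and p = 4, one valid decomposition is:
- x = 'a' (length 1)
- y = 'aa' (length 2)
- z = 'abbbb' (length 5)

Verification:
- xyz = 'a' + 'aa' + 'abbbb' = aaaabbbb ✓
- |xy| = 3 ≤ 4 ✓
- |y| = 2 > 0 ✓

All pumping lemma constraints are satisfied.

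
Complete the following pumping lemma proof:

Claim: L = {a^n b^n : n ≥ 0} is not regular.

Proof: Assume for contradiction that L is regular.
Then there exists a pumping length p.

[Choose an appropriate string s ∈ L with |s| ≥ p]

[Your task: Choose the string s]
s = a^p b^p

This string is in L (has equal a's and b's) and has length 2p ≥ p.
Any decomposition xyz with |xy| ≤ p means y consists only of a's,
so pumping will unbalance the counts.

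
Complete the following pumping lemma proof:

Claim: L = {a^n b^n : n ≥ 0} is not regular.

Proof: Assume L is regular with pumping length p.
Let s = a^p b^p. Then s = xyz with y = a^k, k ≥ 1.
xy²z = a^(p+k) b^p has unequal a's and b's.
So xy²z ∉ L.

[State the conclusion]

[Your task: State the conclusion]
This contradicts the pumping lemma for regular languages,
which guarantees xy^i z ∈ L for all i ≥ 0.

Since our assumption that L is regular leads to a contradiction,
we conclude that L = {a^n b^n : n ≥ 0} is NOT regular. ∎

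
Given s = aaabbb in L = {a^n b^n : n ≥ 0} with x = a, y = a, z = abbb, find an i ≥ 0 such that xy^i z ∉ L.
i = 3

xy³z = a · aaa · abbb = aaaaabbb; aaaaabbb has 5 a's and 3 b's; 5 ≠ 3, so it is not in L.
(Other choices also work, e.g. i = 0, 2; only i = 1 is guaranteed to stay in L since xy¹z = s.)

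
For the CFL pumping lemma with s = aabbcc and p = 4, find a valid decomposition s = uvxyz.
u='a', v='a', x='bb', y='c', z='c'

For s = aabbcc with pumping length p = 4:

One valid decomposition:
- u = 'a'
- v = 'a'
- x = 'bb'
- y = 'c'
- z = 'c'

Verification:
- uvxyz = 'a' + 'a' + 'bb' + 'c' + 'c' = aabbcc ✓
- |vxy| = |'abbc'| = 4 ≤ 4 ✓
- |vy| = |'ac'| = 2 > 0 ✓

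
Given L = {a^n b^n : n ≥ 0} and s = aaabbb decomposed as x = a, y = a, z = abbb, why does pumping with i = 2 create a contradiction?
xy²z = aaaabbb ∉ L

Pumping with i = 2 replaces y = a by y² = aa:
- Original: s = xyz = aaabbb; aaabbb = a^3 b^3 has equal counts (3 = 3), so it is in L
- Pumped: xy²z = a · aa · abbb = aaaabbb
- aaaabbb has 4 a's and 3 b's; 4 ≠ 3, so it is not in L

The pumping lemma would require xy²z ∈ L, so this decomposition yields a contradiction.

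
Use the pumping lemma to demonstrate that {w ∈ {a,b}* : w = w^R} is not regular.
Assume for contradiction that L is regular, and let p ≥ 1 be the pumping length given by the pumping lemma.
Choose s = a^p b a^p. Then s ∈ L (it reads the same in both directions) and |s| = 2p + 1 ≥ p.
By the pumping lemma, s = xyz for some x, y, z with |xy| ≤ p, |y| ≥ 1, and xy^i z ∈ L for every i ≥ 0.
Since |xy| ≤ p and the first p symbols of s are all a's, y = a^k for some k with 1 ≤ k ≤ p.

Take i = 2: xy²z = a^(p + k) b a^p.
Its reversal is a^p b a^(p + k). These differ because the block of a's before the unique b has length p + k in one and p in the other, and p + k ≠ p since k ≥ 1. So xy²z is not a palindrome, i.e. xy²z ∉ L.

This contradicts the pumping lemma, which requires xy^i z ∈ L for all i ≥ 0.
Hence L = {w ∈ {a,b}* : w = w^R} is not regular. ∎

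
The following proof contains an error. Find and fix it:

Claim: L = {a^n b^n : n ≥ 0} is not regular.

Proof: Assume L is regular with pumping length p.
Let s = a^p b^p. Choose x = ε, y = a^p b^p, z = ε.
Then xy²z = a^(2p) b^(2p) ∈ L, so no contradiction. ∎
Error: The decomposition violates |xy| ≤ p. With y = a^p b^p, |xy| = |y| = 2p > p. (The proof also miscomputes xy²z, which would be a^p b^p a^p b^p rather than a^(2p) b^(2p), and it wrongly treats one harmless decomposition as settling the matter — the prover does not get to choose the decomposition.)

Correction: The pumping lemma requires |xy| ≤ p, and the argument must handle every decomposition satisfying |xy| ≤ p, |y| ≥ 1. Since s starts with p a's, any such y consists only of a's, say y = a^k with k ≥ 1. Then xy²z = a^(p+k) b^p has unequal numbers of a's and b's, so xy²z ∉ L — the required contradiction.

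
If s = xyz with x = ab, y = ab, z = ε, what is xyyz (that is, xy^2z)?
ababab

Given x = 'ab', y = 'ab', z = '' and i = 2:

xy^2z = x + y·y·...·y (2 times) + z
       = 'ab' + 'ab'^2 + ''
       = 'ab' + 'abab' + ''
       = 'ababab'

The pumped string is 'ababab' with length 6.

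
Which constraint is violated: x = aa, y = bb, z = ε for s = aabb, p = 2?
Violated: |xy| ≤ p

The decomposition x = aa, y = bb, z = ε for s = aabb with p = 2
violates the constraint: |xy| ≤ p

|xy| = |aabb| = 4 > 2 = p. The decomposition puts too many characters in xy.

Pumping lemma constraints:
1. xyz = s (decomposition is valid)
2. |xy| ≤ p
3. |y| > 0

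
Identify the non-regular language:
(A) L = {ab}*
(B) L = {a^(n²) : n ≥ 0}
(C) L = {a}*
(B) {a^(n²) : n ≥ 0}

(B) L = {a^(n²) : n ≥ 0} is NOT regular.

The pumping lemma can be used to prove this:
After pumping, length is no longer a perfect square

The other languages are regular because they can be recognized by finite automata.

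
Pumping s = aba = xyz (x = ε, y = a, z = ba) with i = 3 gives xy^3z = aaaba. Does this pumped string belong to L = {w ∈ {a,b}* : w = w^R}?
No

xy³z = ε · aaa · ba = aaaba.
aaaba reversed is abaaa ≠ aaaba, so it is not a palindrome and is not in L.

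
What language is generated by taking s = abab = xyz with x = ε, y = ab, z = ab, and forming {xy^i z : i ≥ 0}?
{xy^i z : i ≥ 0} = {(ab)^(i+1) : i ≥ 0} = {ab, abab, ababab, ...}

With x = ε, y = ab, z = ab: Pumping 'ab' gives strings of alternating a's and b's.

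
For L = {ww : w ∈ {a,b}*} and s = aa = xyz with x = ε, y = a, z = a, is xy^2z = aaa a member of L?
No

xy²z = ε · aa · a = aaa.
aaa has odd length 3, so it cannot be written as ww and is not in L.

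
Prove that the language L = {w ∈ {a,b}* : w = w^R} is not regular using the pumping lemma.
Assume for contradiction that L is regular, and let p ≥ 1 be the pumping length given by the pumping lemma.
Choose s = a^p b a^p. Then s ∈ L (it reads the same in both directions) and |s| = 2p + 1 ≥ p.
By the pumping lemma, s = xyz for some x, y, z with |xy| ≤ p, |y| ≥ 1, and xy^i z ∈ L for every i ≥ 0.
Since |xy| ≤ p and the first p symbols of s are all a's, y = a^k for some k with 1 ≤ k ≤ p.

Take i = 2: xy²z = a^(p + k) b a^p.
Its reversal is a^p b a^(p + k). These differ because the block of a's before the unique b has length p + k in one and p in the other, and p + k ≠ p since k ≥ 1. So xy²z is not a palindrome, i.e. xy²z ∉ L.

This contradicts the pumping lemma, which requires xy^i z ∈ L for all i ≥ 0.
Hence L = {w ∈ {a,b}* : w = w^R} is not regular. ∎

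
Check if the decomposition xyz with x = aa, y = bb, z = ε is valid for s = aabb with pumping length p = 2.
Violated: |xy| ≤ p

The decomposition x = aa, y = bb, z = ε for s = aabb with p = 2
violates the constraint: |xy| ≤ p

|xy| = |aabb| = 4 > 2 = p. The decomposition puts too many characters in xy.

Pumping lemma constraints:
1. xyz = s (decomposition is valid)
2. |xy| ≤ p
3. |y| > 0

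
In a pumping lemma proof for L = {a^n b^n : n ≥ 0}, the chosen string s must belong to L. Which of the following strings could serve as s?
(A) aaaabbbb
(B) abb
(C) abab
(A) aaaabbbb

The pumping lemma is applied to a string s that lies in L, so first check membership of each option:
- (A) aaaabbbb = a^4 b^4 has equal counts (4 = 4), so it is in L ✓
- (B) abb has 1 a's and 2 b's; 1 ≠ 2, so it is not in L ✗
- (C) abab has an a after a b, so it is not of the form a^n b^n and is not in L ✗

Only (A) aaaabbbb is in L, so it is the only candidate that could play the role of s.
(In a complete proof one picks s in terms of the pumping length p so that |s| ≥ p is guaranteed; a fixed string like aaaabbbb illustrates the shape of such an s.)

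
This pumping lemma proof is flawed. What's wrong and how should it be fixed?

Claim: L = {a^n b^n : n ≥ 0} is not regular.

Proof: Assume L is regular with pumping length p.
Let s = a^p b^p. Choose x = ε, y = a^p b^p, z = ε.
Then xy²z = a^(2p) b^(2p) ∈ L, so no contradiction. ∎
Error: The decomposition violates |xy| ≤ p. With y = a^p b^p, |xy| = |y| = 2p > p. (The proof also miscomputes xy²z, which would be a^p b^p a^p b^p rather than a^(2p) b^(2p), and it wrongly treats one harmless decomposition as settling the matter — the prover does not get to choose the decomposition.)

Correction: The pumping lemma requires |xy| ≤ p, and the argument must handle every decomposition satisfying |xy| ≤ p, |y| ≥ 1. Since s starts with p a's, any such y consists only of a's, say y = a^k with k ≥ 1. Then xy²z = a^(p+k) b^p has unequal numbers of a's and b's, so xy²z ∉ L — the required contradiction.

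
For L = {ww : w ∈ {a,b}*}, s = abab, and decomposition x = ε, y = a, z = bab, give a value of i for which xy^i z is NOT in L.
i = 3

xy³z = ε · aaa · bab = aaabab; aaabab has length 6; its halves are aaa and bab, which differ, so it is not in L.
(Other choices also work, e.g. i = 0, 2; only i = 1 is guaranteed to stay in L since xy¹z = s.)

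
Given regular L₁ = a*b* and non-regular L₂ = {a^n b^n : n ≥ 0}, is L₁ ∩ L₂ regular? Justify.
No — L₁ ∩ L₂ is not regular.

Every string a^n b^n already lies in a*b*, so L₁ ∩ L₂ = {a^n b^n : n ≥ 0} = L₂ itself, which is the standard non-regular language (pump s = a^p b^p).

Note that the bare facts "L₁ regular, L₂ non-regular" do not settle the question by themselves: the closure of regular languages under ∪, ∩, complement and difference applies only when BOTH operands are regular. With a non-regular operand the result can come out regular or non-regular depending on the specific languages, so one has to work out L₁ ∩ L₂ for this particular pair, as above.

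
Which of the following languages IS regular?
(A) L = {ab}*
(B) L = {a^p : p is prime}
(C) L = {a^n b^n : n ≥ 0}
(A) {ab}*

(A) L = {ab}* is regular.

This can be recognized by a finite automaton (DFA/NFA).
Regular expressions like {ab}* define regular languages.

The other choices are not regular:
- {a^p : p is prime}: After pumping, the length becomes composite
- {a^n b^n : n ≥ 0}: After pumping, the number of a's and b's become unequal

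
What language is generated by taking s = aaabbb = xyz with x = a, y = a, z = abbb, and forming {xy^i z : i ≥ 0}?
{xy^i z : i ≥ 0} = {a^(2+i) b^3 : i ≥ 0} = {aabbb, aaabbb, aaaabbb, ...}

With x = a, y = a, z = abbb: Starting with aaabbb and pumping the second 'a', we get strings with 2+i a's followed by 3 b's for i = 0, 1, 2, ...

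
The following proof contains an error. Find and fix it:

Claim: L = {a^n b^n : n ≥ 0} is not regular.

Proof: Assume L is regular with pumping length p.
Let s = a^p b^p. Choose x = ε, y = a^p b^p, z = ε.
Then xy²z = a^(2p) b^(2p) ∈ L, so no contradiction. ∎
Error: The decomposition violates |xy| ≤ p. With y = a^p b^p, |xy| = |y| = 2p > p. (The proof also miscomputes xy²z, which would be a^p b^p a^p b^p rather than a^(2p) b^(2p), and it wrongly treats one harmless decomposition as settling the matter — the prover does not get to choose the decomposition.)

Correction: The pumping lemma requires |xy| ≤ p, and the argument must handle every decomposition satisfying |xy| ≤ p, |y| ≥ 1. Since s starts with p a's, any such y consists only of a's, say y = a^k with k ≥ 1. Then xy²z = a^(p+k) b^p has unequal numbers of a's and b's, so xy²z ∉ L — the required contradiction.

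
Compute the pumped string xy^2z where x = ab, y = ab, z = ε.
ababab

Given x = 'ab', y = 'ab', z = '' and i = 2:

xy^2z = x + y·y·...·y (2 times) + z
       = 'ab' + 'ab'^2 + ''
       = 'ab' + 'abab' + ''
       = 'ababab'

The pumped string is 'ababab' with length 6.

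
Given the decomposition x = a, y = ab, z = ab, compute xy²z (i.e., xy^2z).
aababab

Given x = 'a', y = 'ab', z = 'ab' and i = 2:

xy^2z = x + y·y·...·y (2 times) + z
       = 'a' + 'ab'^2 + 'ab'
       = 'a' + 'abab' + 'ab'
       = 'aababab'

The pumped string is 'aababab' with length 7.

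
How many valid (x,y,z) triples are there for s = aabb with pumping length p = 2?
3

For s = 'aabb' with pumping length p = 2:

Constraints: |xy| ≤ 2, |y| > 0

Valid decompositions (|xy| ≤ p, |y| ≥ 1):
  • x='', y='a', z='abb'
  • x='a', y='a', z='bb'
  • x='', y='aa', z='bb'

Total count: 3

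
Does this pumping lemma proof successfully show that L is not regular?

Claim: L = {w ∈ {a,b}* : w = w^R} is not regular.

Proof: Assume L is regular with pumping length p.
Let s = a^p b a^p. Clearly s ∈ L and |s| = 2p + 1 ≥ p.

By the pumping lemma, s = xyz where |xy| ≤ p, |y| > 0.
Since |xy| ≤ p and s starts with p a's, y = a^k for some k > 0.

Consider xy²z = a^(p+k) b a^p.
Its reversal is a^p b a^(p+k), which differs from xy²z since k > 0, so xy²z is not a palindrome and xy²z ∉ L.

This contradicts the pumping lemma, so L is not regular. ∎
The proof is correct.

This proof is valid because:
1. s = a^p b a^p is in L and is chosen in terms of p, so |s| ≥ p holds for every p
2. The decomposition analysis is correct: |xy| ≤ p forces y to lie inside the leading a's
3. The contradiction is valid: a^(p+k) b a^p has more a's before the b than after it, so it is not a palindrome
4. The conclusion follows logically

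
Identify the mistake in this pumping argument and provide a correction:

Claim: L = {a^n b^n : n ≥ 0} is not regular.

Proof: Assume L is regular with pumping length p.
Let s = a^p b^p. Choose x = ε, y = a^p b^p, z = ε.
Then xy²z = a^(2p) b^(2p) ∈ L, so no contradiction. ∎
Error: The decomposition violates |xy| ≤ p. With y = a^p b^p, |xy| = |y| = 2p > p. (The proof also miscomputes xy²z, which would be a^p b^p a^p b^p rather than a^(2p) b^(2p), and it wrongly treats one harmless decomposition as settling the matter — the prover does not get to choose the decomposition.)

Correction: The pumping lemma requires |xy| ≤ p, and the argument must handle every decomposition satisfying |xy| ≤ p, |y| ≥ 1. Since s starts with p a's, any such y consists only of a's, say y = a^k with k ≥ 1. Then xy²z = a^(p+k) b^p has unequal numbers of a's and b's, so xy²z ∉ L — the required contradiction.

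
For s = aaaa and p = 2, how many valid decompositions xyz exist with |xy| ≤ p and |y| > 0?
3

For s = 'aaaa' with pumping length p = 2:

Constraints: |xy| ≤ 2, |y| > 0

Valid decompositions (|xy| ≤ p, |y| ≥ 1):
  • x='', y='a', z='aaa'
  • x='a', y='a', z='aa'
  • x='', y='aa', z='aa'

Total count: 3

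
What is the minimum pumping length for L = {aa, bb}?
p = 3

For a finite language L, the pumping lemma holds vacuously if p > max|s| for s ∈ L.

The longest string in L = {aa, bb} has length 2.
If p = 3, then no string s ∈ L has |s| ≥ p, so the condition is vacuously true.

The minimum pumping length is p = 3.

Why no smaller p works: for any p ≤ 2, the longest string s ∈ L has |s| = 2 ≥ p, so it would
have to be pumpable; but pumping up (i = 2, 3, ...) produces ever longer strings, which cannot all lie in the
finite language L. So the pumping property fails for every p ≤ 2.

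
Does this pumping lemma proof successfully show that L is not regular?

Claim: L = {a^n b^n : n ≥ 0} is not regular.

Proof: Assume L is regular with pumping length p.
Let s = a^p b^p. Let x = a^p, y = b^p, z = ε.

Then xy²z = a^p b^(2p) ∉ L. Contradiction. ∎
The proof is INCORRECT.

Error: The decomposition violates |xy| ≤ p.
With x = a^p and y = b^p, we have |xy| = 2p > p.
The pumping lemma requires |xy| ≤ p, so y must be within the first p characters.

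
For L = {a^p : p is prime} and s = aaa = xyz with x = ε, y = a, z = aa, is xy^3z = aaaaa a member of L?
Yes

xy³z = ε · aaa · aa = aaaaa.
aaaaa has length 5, which is prime, so it is in L.
(A single pumped string landing in L is not a contradiction by itself; a non-regularity proof needs some i for which xy^i z ∉ L, for every admissible decomposition.)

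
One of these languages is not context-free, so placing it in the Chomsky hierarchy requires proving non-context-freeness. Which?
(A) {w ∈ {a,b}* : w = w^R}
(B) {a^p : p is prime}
(B) {a^p : p is prime}

(B) {a^p : p is prime} requires the CFL pumping lemma.

- {w ∈ {a,b}* : w = w^R} is context-free (but not regular)
  • Can be shown non-regular with the regular pumping lemma
  • After pumping, the string is no longer symmetric

- {a^p : p is prime} is NOT context-free
  • Requires the CFL pumping lemma to prove
  • The CFL pumping lemma also fails because prime gaps are unbounded

The CFL pumping lemma is "stronger" in that it can prove non-membership
in the larger class of context-free languages.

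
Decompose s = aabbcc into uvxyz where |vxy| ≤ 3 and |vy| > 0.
u='aa', v='b', x='b', y='c', z='c'

For s = aabbcc with pumping length p = 3:

One valid decomposition:
- u = 'aa'
- v = 'b'
- x = 'b'
- y = 'c'
- z = 'c'

Verification:
- uvxyz = 'aa' + 'b' + 'b' + 'c' + 'c' = aabbcc ✓
- |vxy| = |'bbc'| = 3 ≤ 3 ✓
- |vy| = |'bc'| = 2 > 0 ✓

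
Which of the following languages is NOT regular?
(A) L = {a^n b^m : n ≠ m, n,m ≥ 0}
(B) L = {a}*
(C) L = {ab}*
(A) {a^n b^m : n ≠ m, n,m ≥ 0}

(A) L = {a^n b^m : n ≠ m, n,m ≥ 0} is NOT regular.

The pumping lemma can be used to prove this:
After pumping a's, we can make n = m

The other languages are regular because they can be recognized by finite automata.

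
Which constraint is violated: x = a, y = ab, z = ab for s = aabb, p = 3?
Violated: xyz = s

The decomposition x = a, y = ab, z = ab for s = aabb with p = 3
violates the constraint: xyz = s

xyz = 'a' + 'ab' + 'ab' = 'aabab' ≠ 'aabb' = s. The decomposition doesn't reconstruct s.

Pumping lemma constraints:
1. xyz = s (decomposition is valid)
2. |xy| ≤ p
3. |y| > 0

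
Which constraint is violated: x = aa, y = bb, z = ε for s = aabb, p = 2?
Violated: |xy| ≤ p

The decomposition x = aa, y = bb, z = ε for s = aabb with p = 2
violates the constraint: |xy| ≤ p

|xy| = |aabb| = 4 > 2 = p. The decomposition puts too many characters in xy.

Pumping lemma constraints:
1. xyz = s (decomposition is valid)
2. |xy| ≤ p
3. |y| > 0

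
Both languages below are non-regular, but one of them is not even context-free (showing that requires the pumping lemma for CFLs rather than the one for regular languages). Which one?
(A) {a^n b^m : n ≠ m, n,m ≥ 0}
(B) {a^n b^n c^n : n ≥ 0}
(B) {a^n b^n c^n : n ≥ 0}

(B) {a^n b^n c^n : n ≥ 0} requires the CFL pumping lemma.

- {a^n b^m : n ≠ m, n,m ≥ 0} is context-free (but not regular)
  • Can be shown non-regular with the regular pumping lemma
  • After pumping a's, we can make n = m

- {a^n b^n c^n : n ≥ 0} is NOT context-free
  • Requires the CFL pumping lemma to prove
  • Cannot maintain three equal counts simultaneously

The CFL pumping lemma is "stronger" in that it can prove non-membership
in the larger class of context-free languages.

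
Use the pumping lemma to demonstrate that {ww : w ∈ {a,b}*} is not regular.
Assume for contradiction that L is regular, and let p ≥ 1 be the pumping length given by the pumping lemma.
Choose s = a^p b a^p b. Then s ∈ L (take w = a^p b) and |s| = 2p + 2 ≥ p.
By the pumping lemma, s = xyz for some x, y, z with |xy| ≤ p, |y| ≥ 1, and xy^i z ∈ L for every i ≥ 0.
Since |xy| ≤ p and the first p symbols of s are all a's, y = a^k for some k with 1 ≤ k ≤ p.

Take i = 2: t = xy²z = a^(p + k) b a^p b.
Suppose t = uu for some string u. The string t contains exactly two b's and ends in b, so u contains exactly one b and ends in b; hence u = a^j b for some j, and uu = a^j b a^j b. Comparing with t = a^(p + k) b a^p b forces j = p + k (first block) and j = p (second block), which is impossible since k ≥ 1. So t ∉ L.

This contradicts the pumping lemma, which requires xy^i z ∈ L for all i ≥ 0.
Hence L = {ww : w ∈ {a,b}*} is not regular. ∎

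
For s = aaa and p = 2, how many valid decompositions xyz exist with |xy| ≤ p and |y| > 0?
3

For s = 'aaa' with pumping length p = 2:

Constraints: |xy| ≤ 2, |y| > 0

Valid decompositions (|xy| ≤ p, |y| ≥ 1):
  • x='', y='a', z='aa'
  • x='a', y='a', z='a'
  • x='', y='aa', z='a'

Total count: 3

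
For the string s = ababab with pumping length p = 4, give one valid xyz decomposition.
x = 'a', y = 'bab', z = 'ab'

For s = ababab and p = 4, one valid decomposition is:
- x = 'a' (length 1)
- y = 'bab' (length 3)
- z = 'ab' (length 2)

Verification:
- xyz = 'a' + 'bab' + 'ab' = ababab ✓
- |xy| = 4 ≤ 4 ✓
- |y| = 3 > 0 ✓

All pumping lemma constraints are satisfied.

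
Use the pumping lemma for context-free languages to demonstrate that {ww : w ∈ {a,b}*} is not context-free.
Assume for contradiction that L is context-free, and let p ≥ 1 be the pumping length given by the pumping lemma for CFLs.
Choose s = a^p b^p a^p b^p. Then s ∈ L (take w = a^p b^p) and |s| = 4p ≥ p.
By the CFL pumping lemma, s = uvxyz for some u, v, x, y, z with |vxy| ≤ p, |vy| ≥ 1, and uv^i xy^i z ∈ L for every i ≥ 0.

Write s as four blocks A₁ B₁ A₂ B₂ with A₁ = A₂ = a^p and B₁ = B₂ = b^p. Since |vxy| ≤ p, the window vxy lies inside at most two adjacent blocks. Take i = 0 and let t = uxz, so |t| = 4p − |vy| with 1 ≤ |vy| ≤ p. If |t| is odd, t ∉ L immediately, so assume |vy| is even (hence |vy| ≥ 2) and |t|/2 = 2p − |vy|/2, which satisfies p ≤ |t|/2 ≤ 2p − 1.

Case 1 (vxy inside A₁B₁): t = a^(p−j) b^(p−l) a^p b^p with j + l = |vy|. The second half of t has length < 2p, so it is a suffix of the trailing a^p b^p and ends in b; the first half is a^(p−j) b^(p−l) a^((j+l)/2), which ends in a because (j+l)/2 ≥ 1. The halves differ, so t ∉ L.

Case 2 (vxy inside B₁A₂, straddling the middle): t = a^p b^(p−j) a^(p−l) b^p with j + l = |vy|. If t = ww, then w is a prefix of t of length ≥ p, so w begins with a^p; and w is a suffix of t of length ≥ p, so w ends with b^p. That forces |w| ≥ 2p, contradicting |w| = |t|/2 ≤ 2p − 1. So t ∉ L.

Case 3 (vxy inside A₂B₂): t = a^p b^p a^(p−j) b^(p−l) with j + l = |vy|. The first half of t is a prefix of a^p b^p, so it begins with a; the second half is b^((j+l)/2) a^(p−j) b^(p−l), which begins with b. The halves differ, so t ∉ L.

In every case uv⁰xy⁰z = uxz ∉ L.

This contradicts the CFL pumping lemma, which requires uv^i xy^i z ∈ L for all i ≥ 0.
Hence L = {ww : w ∈ {a,b}*} is not context-free. ∎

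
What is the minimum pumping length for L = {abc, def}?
p = 4

For a finite language L, the pumping lemma holds vacuously if p > max|s| for s ∈ L.

The longest string in L = {abc, def} has length 3.
If p = 4, then no string s ∈ L has |s| ≥ p, so the condition is vacuously true.

The minimum pumping length is p = 4.

Why no smaller p works: for any p ≤ 3, the longest string s ∈ L has |s| = 3 ≥ p, so it would
have to be pumpable; but pumping up (i = 2, 3, ...) produces ever longer strings, which cannot all lie in the
finite language L. So the pumping property fails for every p ≤ 3.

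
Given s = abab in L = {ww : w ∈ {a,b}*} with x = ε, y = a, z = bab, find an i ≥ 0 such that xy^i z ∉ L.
i = 0

xy⁰z = ε · ε · bab = bab; bab has odd length 3, so it cannot be written as ww and is not in L.
(Other choices also work, e.g. i = 2, 3; only i = 1 is guaranteed to stay in L since xy¹z = s.)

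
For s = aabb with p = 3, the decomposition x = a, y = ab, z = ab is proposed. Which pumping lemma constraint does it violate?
Violated: xyz = s

The decomposition x = a, y = ab, z = ab for s = aabb with p = 3
violates the constraint: xyz = s

xyz = 'a' + 'ab' + 'ab' = 'aabab' ≠ 'aabb' = s. The decomposition doesn't reconstruct s.

Pumping lemma constraints:
1. xyz = s (decomposition is valid)
2. |xy| ≤ p
3. |y| > 0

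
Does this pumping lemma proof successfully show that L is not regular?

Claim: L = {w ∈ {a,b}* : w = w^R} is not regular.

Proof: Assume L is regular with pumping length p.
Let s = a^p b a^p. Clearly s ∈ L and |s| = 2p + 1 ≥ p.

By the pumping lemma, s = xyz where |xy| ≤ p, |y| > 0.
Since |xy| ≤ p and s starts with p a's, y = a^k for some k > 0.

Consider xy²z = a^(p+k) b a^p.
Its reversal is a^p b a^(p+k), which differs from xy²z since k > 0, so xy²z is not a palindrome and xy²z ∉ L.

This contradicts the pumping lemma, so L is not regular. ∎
The proof is correct.

This proof is valid because:
1. s = a^p b a^p is in L and is chosen in terms of p, so |s| ≥ p holds for every p
2. The decomposition analysis is correct: |xy| ≤ p forces y to lie inside the leading a's
3. The contradiction is valid: a^(p+k) b a^p has more a's before the b than after it, so it is not a palindrome
4. The conclusion follows logically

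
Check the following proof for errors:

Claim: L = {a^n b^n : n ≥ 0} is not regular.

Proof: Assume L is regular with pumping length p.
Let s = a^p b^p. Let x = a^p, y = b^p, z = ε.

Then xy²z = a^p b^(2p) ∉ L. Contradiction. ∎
The proof is INCORRECT.

Error: The decomposition violates |xy| ≤ p.
With x = a^p and y = b^p, we have |xy| = 2p > p.
The pumping lemma requires |xy| ≤ p, so y must be within the first p characters.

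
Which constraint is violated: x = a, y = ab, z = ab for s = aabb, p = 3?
Violated: xyz = s

The decomposition x = a, y = ab, z = ab for s = aabb with p = 3
violates the constraint: xyz = s

xyz = 'a' + 'ab' + 'ab' = 'aabab' ≠ 'aabb' = s. The decomposition doesn't reconstruct s.

Pumping lemma constraints:
1. xyz = s (decomposition is valid)
2. |xy| ≤ p
3. |y| > 0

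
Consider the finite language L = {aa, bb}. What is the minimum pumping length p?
p = 3

For a finite language L, the pumping lemma holds vacuously if p > max|s| for s ∈ L.

The longest string in L = {aa, bb} has length 2.
If p = 3, then no string s ∈ L has |s| ≥ p, so the condition is vacuously true.

The minimum pumping length is p = 3.

Why no smaller p works: for any p ≤ 2, the longest string s ∈ L has |s| = 2 ≥ p, so it would
have to be pumpable; but pumping up (i = 2, 3, ...) produces ever longer strings, which cannot all lie in the
finite language L. So the pumping property fails for every p ≤ 2.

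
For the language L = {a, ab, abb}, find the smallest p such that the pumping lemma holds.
p = 4

For a finite language L, the pumping lemma holds vacuously if p > max|s| for s ∈ L.

The longest string in L = {a, ab, abb} has length 3.
If p = 4, then no string s ∈ L has |s| ≥ p, so the condition is vacuously true.

The minimum pumping length is p = 4.

Why no smaller p works: for any p ≤ 3, the longest string s ∈ L has |s| = 3 ≥ p, so it would
have to be pumpable; but pumping up (i = 2, 3, ...) produces ever longer strings, which cannot all lie in the
finite language L. So the pumping property fails for every p ≤ 3.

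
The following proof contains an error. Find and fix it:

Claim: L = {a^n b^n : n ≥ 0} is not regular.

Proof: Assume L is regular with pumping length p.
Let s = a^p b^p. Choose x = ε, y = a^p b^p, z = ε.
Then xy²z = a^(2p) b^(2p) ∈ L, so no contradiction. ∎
Error: The decomposition violates |xy| ≤ p. With y = a^p b^p, |xy| = |y| = 2p > p. (The proof also miscomputes xy²z, which would be a^p b^p a^p b^p rather than a^(2p) b^(2p), and it wrongly treats one harmless decomposition as settling the matter — the prover does not get to choose the decomposition.)

Correction: The pumping lemma requires |xy| ≤ p, and the argument must handle every decomposition satisfying |xy| ≤ p, |y| ≥ 1. Since s starts with p a's, any such y consists only of a's, say y = a^k with k ≥ 1. Then xy²z = a^(p+k) b^p has unequal numbers of a's and b's, so xy²z ∉ L — the required contradiction.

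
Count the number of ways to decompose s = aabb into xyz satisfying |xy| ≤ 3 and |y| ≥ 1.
6

For s = 'aabb' with pumping length p = 3:

Constraints: |xy| ≤ 3, |y| > 0

Valid decompositions (|xy| ≤ p, |y| ≥ 1):
  • x='', y='a', z='abb'
  • x='a', y='a', z='bb'
  • x='', y='aa', z='bb'
  • x='aa', y='b', z='b'
  • x='a', y='ab', z='b'
  • x='', y='aab', z='b'

Total count: 6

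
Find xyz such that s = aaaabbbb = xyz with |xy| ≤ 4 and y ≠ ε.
x = 'a', y = 'aaa', z = 'bbbb'

For s = aaaabbbb and p = 4, one valid decomposition is:
- x = 'a' (length 1)
- y = 'aaa' (length 3)
- z = 'bbbb' (length 4)

Verification:
- xyz = 'a' + 'aaa' + 'bbbb' = aaaabbbb ✓
- |xy| = 4 ≤ 4 ✓
- |y| = 3 > 0 ✓

All pumping lemma constraints are satisfied.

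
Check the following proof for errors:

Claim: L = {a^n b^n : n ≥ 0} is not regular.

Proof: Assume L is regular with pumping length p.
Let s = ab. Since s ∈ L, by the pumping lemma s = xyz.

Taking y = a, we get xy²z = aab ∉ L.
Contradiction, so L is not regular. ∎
The proof is INCORRECT.

Error: The string s = ab may be shorter than p.
The pumping lemma only applies to strings with |s| ≥ p, and p is not under our control.
We must choose s in terms of p, e.g. s = a^p b^p, to ensure |s| ≥ p.
(The proof also fixes one particular y; a valid argument must handle every decomposition with |xy| ≤ p and |y| ≥ 1 — for s = a^p b^p this forces y = a^k, and then xy²z = a^(p+k) b^p ∉ L.)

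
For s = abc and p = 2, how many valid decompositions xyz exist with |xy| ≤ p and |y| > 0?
3

For s = 'abc' with pumping length p = 2:

Constraints: |xy| ≤ 2, |y| > 0

Valid decompositions (|xy| ≤ p, |y| ≥ 1):
  • x='', y='a', z='bc'
  • x='a', y='b', z='c'
  • x='', y='ab', z='c'

Total count: 3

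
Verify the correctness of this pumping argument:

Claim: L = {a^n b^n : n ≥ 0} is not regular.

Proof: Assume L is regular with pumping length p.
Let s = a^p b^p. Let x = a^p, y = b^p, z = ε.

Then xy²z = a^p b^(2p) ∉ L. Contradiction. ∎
The proof is INCORRECT.

Error: The decomposition violates |xy| ≤ p.
With x = a^p and y = b^p, we have |xy| = 2p > p.
The pumping lemma requires |xy| ≤ p, so y must be within the first p characters.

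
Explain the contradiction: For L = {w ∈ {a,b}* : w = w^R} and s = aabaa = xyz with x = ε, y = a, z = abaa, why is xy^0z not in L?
xy⁰z = abaa ∉ L

Pumping with i = 0 replaces y = a by y⁰ = ε:
- Original: s = xyz = aabaa; aabaa reversed is aabaa, the same string, so it is a palindrome and is in L
- Pumped: xy⁰z = ε · ε · abaa = abaa
- abaa reversed is aaba ≠ abaa, so it is not a palindrome and is not in L

The pumping lemma would require xy⁰z ∈ L, so this decomposition yields a contradiction.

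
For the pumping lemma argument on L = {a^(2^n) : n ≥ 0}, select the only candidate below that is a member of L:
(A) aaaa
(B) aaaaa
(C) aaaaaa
(A) aaaa

The pumping lemma is applied to a string s that lies in L, so first check membership of each option:
- (A) aaaa has length 4 = 2^2, so it is in L ✓
- (B) aaaaa has length 5, strictly between 2^2 = 4 and 2^3 = 8, so it is not in L ✗
- (C) aaaaaa has length 6, strictly between 2^2 = 4 and 2^3 = 8, so it is not in L ✗

Only (A) aaaa is in L, so it is the only candidate that could play the role of s.
(In a complete proof one picks s in terms of the pumping length p so that |s| ≥ p is guaranteed; a fixed string like aaaa illustrates the shape of such an s.)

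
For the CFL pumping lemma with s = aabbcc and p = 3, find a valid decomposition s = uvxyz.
u='aa', v='b', x='b', y='c', z='c'

For s = aabbcc with pumping length p = 3:

One valid decomposition:
- u = 'aa'
- v = 'b'
- x = 'b'
- y = 'c'
- z = 'c'

Verification:
- uvxyz = 'aa' + 'b' + 'b' + 'c' + 'c' = aabbcc ✓
- |vxy| = |'bbc'| = 3 ≤ 3 ✓
- |vy| = |'bc'| = 2 > 0 ✓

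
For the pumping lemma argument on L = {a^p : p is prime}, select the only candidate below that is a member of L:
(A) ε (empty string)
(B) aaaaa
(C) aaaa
(B) aaaaa

The pumping lemma is applied to a string s that lies in L, so first check membership of each option:
- (A) ε has length 0, which is not prime, so it is not in L ✗
- (B) aaaaa has length 5, which is prime, so it is in L ✓
- (C) aaaa has length 4 = 2 × 2, which is not prime, so it is not in L ✗

Only (B) aaaaa is in L, so it is the only candidate that could play the role of s.
(In a complete proof one picks s in terms of the pumping length p so that |s| ≥ p is guaranteed; a fixed string like aaaaa illustrates the shape of such an s.)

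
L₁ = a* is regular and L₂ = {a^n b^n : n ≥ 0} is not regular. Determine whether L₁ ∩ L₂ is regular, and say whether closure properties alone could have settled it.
Yes — L₁ ∩ L₂ is regular.

A string of a* contains no b's, and the only string of {a^n b^n} with no b's is ε (n = 0). So L₁ ∩ L₂ = {ε}, a finite language, which is regular.

Note that the bare facts "L₁ regular, L₂ non-regular" do not settle the question by themselves: the closure of regular languages under ∪, ∩, complement and difference applies only when BOTH operands are regular. With a non-regular operand the result can come out regular or non-regular depending on the specific languages, so one has to work out L₁ ∩ L₂ for this particular pair, as above.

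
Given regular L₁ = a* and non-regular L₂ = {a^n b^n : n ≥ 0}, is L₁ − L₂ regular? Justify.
Yes — L₁ − L₂ is regular.

The only string of a* that lies in {a^n b^n} is ε, so L₁ − L₂ = a* − {ε} = a⁺ = aa*, which is regular.

Note that the bare facts "L₁ regular, L₂ non-regular" do not settle the question by themselves: the closure of regular languages under ∪, ∩, complement and difference applies only when BOTH operands are regular. With a non-regular operand the result can come out regular or non-regular depending on the specific languages, so one has to work out L₁ − L₂ for this particular pair, as above.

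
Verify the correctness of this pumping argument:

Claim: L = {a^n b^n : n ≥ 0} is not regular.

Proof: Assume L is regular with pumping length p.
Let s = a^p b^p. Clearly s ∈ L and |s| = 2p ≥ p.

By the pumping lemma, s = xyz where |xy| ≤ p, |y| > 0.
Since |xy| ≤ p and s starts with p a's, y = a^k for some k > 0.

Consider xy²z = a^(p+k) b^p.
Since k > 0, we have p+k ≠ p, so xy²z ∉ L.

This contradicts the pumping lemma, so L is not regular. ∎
The proof is correct.

This proof is valid because:
1. The string s = a^p b^p is correctly in L
2. The decomposition analysis is correct: y must consist only of a's
3. The contradiction is valid: pumping increases a's but not b's
4. The conclusion follows logically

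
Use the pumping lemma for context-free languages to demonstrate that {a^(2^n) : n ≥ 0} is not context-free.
Assume for contradiction that L is context-free, and let p ≥ 1 be the pumping length given by the pumping lemma for CFLs.
Choose s = a^(2^p). Then s ∈ L and |s| = 2^p ≥ p.
By the CFL pumping lemma, s = uvxyz for some u, v, x, y, z with |vxy| ≤ p, |vy| ≥ 1, and uv^i xy^i z ∈ L for every i ≥ 0.
All symbols are a's, so only lengths matter: let k = |vy|, with 1 ≤ k ≤ |vxy| ≤ p < 2^p.

Take i = 2: |uv²xy²z| = 2^p + k, and 2^p < 2^p + k < 2^p + 2^p = 2^(p+1).
So the length lies strictly between consecutive powers of two and is not a power of 2; uv²xy²z ∉ L.

This contradicts the CFL pumping lemma, which requires uv^i xy^i z ∈ L for all i ≥ 0.
Hence L = {a^(2^n) : n ≥ 0} is not context-free. ∎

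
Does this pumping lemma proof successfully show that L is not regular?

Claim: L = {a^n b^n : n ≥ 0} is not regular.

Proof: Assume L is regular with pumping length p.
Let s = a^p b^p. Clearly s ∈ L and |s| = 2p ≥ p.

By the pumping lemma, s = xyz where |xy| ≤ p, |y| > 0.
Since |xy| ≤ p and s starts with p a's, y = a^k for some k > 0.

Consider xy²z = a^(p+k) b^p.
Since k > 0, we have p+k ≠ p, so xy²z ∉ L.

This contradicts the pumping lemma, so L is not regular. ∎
The proof is correct.

This proof is valid because:
1. The string s = a^p b^p is correctly in L
2. The decomposition analysis is correct: y must consist only of a's
3. The contradiction is valid: pumping increases a's but not b's
4. The conclusion follows logically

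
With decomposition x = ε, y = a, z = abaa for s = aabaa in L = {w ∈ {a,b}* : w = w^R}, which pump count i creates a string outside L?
i = 2

xy²z = ε · aa · abaa = aaabaa; aaabaa reversed is aabaaa ≠ aaabaa, so it is not a palindrome and is not in L.
(Other choices also work, e.g. i = 0, 3; only i = 1 is guaranteed to stay in L since xy¹z = s.)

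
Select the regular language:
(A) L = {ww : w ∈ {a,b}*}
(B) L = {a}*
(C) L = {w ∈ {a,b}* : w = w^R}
(B) {a}*

(B) L = {a}* is regular.

This can be recognized by a finite automaton (DFA/NFA).
Regular expressions like {a}* define regular languages.

The other choices are not regular:
- {ww : w ∈ {a,b}*}: After pumping, the two halves no longer match
- {w ∈ {a,b}* : w = w^R}: After pumping, the string is no longer symmetric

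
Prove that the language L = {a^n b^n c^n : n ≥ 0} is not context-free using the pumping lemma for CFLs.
Assume for contradiction that L is context-free, and let p ≥ 1 be the pumping length given by the pumping lemma for CFLs.
Choose s = a^p b^p c^p. Then s ∈ L and |s| = 3p ≥ p.
By the CFL pumping lemma, s = uvxyz for some u, v, x, y, z with |vxy| ≤ p, |vy| ≥ 1, and uv^i xy^i z ∈ L for every i ≥ 0.

Because |vxy| ≤ p, the window vxy cannot contain both an a and a c: any substring of s containing both must include the entire block b^p plus at least one a and one c, so it has length ≥ p + 2 > p.
Hence at least one of the letters a, c does not occur in vy at all.

Take i = 0: the string uxz is obtained from s by deleting |vy| ≥ 1 symbols, so |uxz| = 3p − |vy| < 3p.
But the letter (a or c) that does not occur in vy still occurs exactly p times in uxz. Every string of L with exactly p copies of some letter is a^p b^p c^p, of length 3p. Since |uxz| < 3p, uxz ∉ L.

This contradicts the CFL pumping lemma, which requires uv^i xy^i z ∈ L for all i ≥ 0.
Hence L = {a^n b^n c^n : n ≥ 0} is not context-free. ∎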